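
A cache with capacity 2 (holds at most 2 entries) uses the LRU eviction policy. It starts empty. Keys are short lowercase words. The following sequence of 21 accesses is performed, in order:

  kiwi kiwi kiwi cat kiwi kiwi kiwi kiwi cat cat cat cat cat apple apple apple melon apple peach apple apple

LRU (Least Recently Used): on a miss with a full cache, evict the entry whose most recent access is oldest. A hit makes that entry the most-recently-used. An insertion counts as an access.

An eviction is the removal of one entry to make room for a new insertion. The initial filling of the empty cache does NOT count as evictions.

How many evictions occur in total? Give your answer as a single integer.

LRU simulation (capacity=2):
  1. access kiwi: MISS. Cache (LRU->MRU): [kiwi]
  2. access kiwi: HIT. Cache (LRU->MRU): [kiwi]
  3. access kiwi: HIT. Cache (LRU->MRU): [kiwi]
  4. access cat: MISS. Cache (LRU->MRU): [kiwi cat]
  5. access kiwi: HIT. Cache (LRU->MRU): [cat kiwi]
  6. access kiwi: HIT. Cache (LRU->MRU): [cat kiwi]
  7. access kiwi: HIT. Cache (LRU->MRU): [cat kiwi]
  8. access kiwi: HIT. Cache (LRU->MRU): [cat kiwi]
  9. access cat: HIT. Cache (LRU->MRU): [kiwi cat]
  10. access cat: HIT. Cache (LRU->MRU): [kiwi cat]
  11. access cat: HIT. Cache (LRU->MRU): [kiwi cat]
  12. access cat: HIT. Cache (LRU->MRU): [kiwi cat]
  13. access cat: HIT. Cache (LRU->MRU): [kiwi cat]
  14. access apple: MISS, evict kiwi. Cache (LRU->MRU): [cat apple]
  15. access apple: HIT. Cache (LRU->MRU): [cat apple]
  16. access apple: HIT. Cache (LRU->MRU): [cat apple]
  17. access melon: MISS, evict cat. Cache (LRU->MRU): [apple melon]
  18. access apple: HIT. Cache (LRU->MRU): [melon apple]
  19. access peach: MISS, evict melon. Cache (LRU->MRU): [apple peach]
  20. access apple: HIT. Cache (LRU->MRU): [peach apple]
  21. access apple: HIT. Cache (LRU->MRU): [peach apple]
Total: 16 hits, 5 misses, 3 evictions

Answer: 3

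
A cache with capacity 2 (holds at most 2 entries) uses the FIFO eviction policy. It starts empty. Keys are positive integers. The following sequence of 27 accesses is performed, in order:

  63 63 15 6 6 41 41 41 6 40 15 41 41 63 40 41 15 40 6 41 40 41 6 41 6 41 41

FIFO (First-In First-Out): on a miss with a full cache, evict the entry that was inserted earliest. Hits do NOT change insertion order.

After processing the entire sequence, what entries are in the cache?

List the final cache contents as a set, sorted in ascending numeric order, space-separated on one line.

FIFO simulation (capacity=2):
  1. access 63: MISS. Cache (old->new): [63]
  2. access 63: HIT. Cache (old->new): [63]
  3. access 15: MISS. Cache (old->new): [63 15]
  4. access 6: MISS, evict 63. Cache (old->new): [15 6]
  5. access 6: HIT. Cache (old->new): [15 6]
  6. access 41: MISS, evict 15. Cache (old->new): [6 41]
  7. access 41: HIT. Cache (old->new): [6 41]
  8. access 41: HIT. Cache (old->new): [6 41]
  9. access 6: HIT. Cache (old->new): [6 41]
  10. access 40: MISS, evict 6. Cache (old->new): [41 40]
  11. access 15: MISS, evict 41. Cache (old->new): [40 15]
  12. access 41: MISS, evict 40. Cache (old->new): [15 41]
  13. access 41: HIT. Cache (old->new): [15 41]
  14. access 63: MISS, evict 15. Cache (old->new): [41 63]
  15. access 40: MISS, evict 41. Cache (old->new): [63 40]
  16. access 41: MISS, evict 63. Cache (old->new): [40 41]
  17. access 15: MISS, evict 40. Cache (old->new): [41 15]
  18. access 40: MISS, evict 41. Cache (old->new): [15 40]
  19. access 6: MISS, evict 15. Cache (old->new): [40 6]
  20. access 41: MISS, evict 40. Cache (old->new): [6 41]
  21. access 40: MISS, evict 6. Cache (old->new): [41 40]
  22. access 41: HIT. Cache (old->new): [41 40]
  23. access 6: MISS, evict 41. Cache (old->new): [40 6]
  24. access 41: MISS, evict 40. Cache (old->new): [6 41]
  25. access 6: HIT. Cache (old->new): [6 41]
  26. access 41: HIT. Cache (old->new): [6 41]
  27. access 41: HIT. Cache (old->new): [6 41]
Total: 10 hits, 17 misses, 15 evictions

Answer: 6 41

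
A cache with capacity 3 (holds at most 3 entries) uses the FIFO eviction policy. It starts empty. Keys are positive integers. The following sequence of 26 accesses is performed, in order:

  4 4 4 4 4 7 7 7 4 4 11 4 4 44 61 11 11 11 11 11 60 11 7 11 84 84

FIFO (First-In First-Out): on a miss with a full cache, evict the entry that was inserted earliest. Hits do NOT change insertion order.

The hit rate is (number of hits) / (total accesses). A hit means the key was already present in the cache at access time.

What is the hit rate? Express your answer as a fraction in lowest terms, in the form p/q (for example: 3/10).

Answer: 17/26

Derivation:
FIFO simulation (capacity=3):
  1. access 4: MISS. Cache (old->new): [4]
  2. access 4: HIT. Cache (old->new): [4]
  3. access 4: HIT. Cache (old->new): [4]
  4. access 4: HIT. Cache (old->new): [4]
  5. access 4: HIT. Cache (old->new): [4]
  6. access 7: MISS. Cache (old->new): [4 7]
  7. access 7: HIT. Cache (old->new): [4 7]
  8. access 7: HIT. Cache (old->new): [4 7]
  9. access 4: HIT. Cache (old->new): [4 7]
  10. access 4: HIT. Cache (old->new): [4 7]
  11. access 11: MISS. Cache (old->new): [4 7 11]
  12. access 4: HIT. Cache (old->new): [4 7 11]
  13. access 4: HIT. Cache (old->new): [4 7 11]
  14. access 44: MISS, evict 4. Cache (old->new): [7 11 44]
  15. access 61: MISS, evict 7. Cache (old->new): [11 44 61]
  16. access 11: HIT. Cache (old->new): [11 44 61]
  17. access 11: HIT. Cache (old->new): [11 44 61]
  18. access 11: HIT. Cache (old->new): [11 44 61]
  19. access 11: HIT. Cache (old->new): [11 44 61]
  20. access 11: HIT. Cache (old->new): [11 44 61]
  21. access 60: MISS, evict 11. Cache (old->new): [44 61 60]
  22. access 11: MISS, evict 44. Cache (old->new): [61 60 11]
  23. access 7: MISS, evict 61. Cache (old->new): [60 11 7]
  24. access 11: HIT. Cache (old->new): [60 11 7]
  25. access 84: MISS, evict 60. Cache (old->new): [11 7 84]
  26. access 84: HIT. Cache (old->new): [11 7 84]
Total: 17 hits, 9 misses, 6 evictions

Hit rate = 17/26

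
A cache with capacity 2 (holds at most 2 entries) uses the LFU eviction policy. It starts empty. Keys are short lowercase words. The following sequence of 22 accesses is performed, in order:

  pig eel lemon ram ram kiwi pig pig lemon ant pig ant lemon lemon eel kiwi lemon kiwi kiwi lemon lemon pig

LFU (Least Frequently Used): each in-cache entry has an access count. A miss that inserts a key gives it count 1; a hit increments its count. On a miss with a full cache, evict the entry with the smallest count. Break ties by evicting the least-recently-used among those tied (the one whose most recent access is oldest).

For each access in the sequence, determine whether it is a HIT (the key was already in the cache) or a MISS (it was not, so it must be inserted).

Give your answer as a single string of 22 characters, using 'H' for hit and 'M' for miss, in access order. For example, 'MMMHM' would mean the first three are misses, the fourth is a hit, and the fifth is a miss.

Answer: MMMMHMMHMMHHMHMMMMHMHH

Derivation:
LFU simulation (capacity=2):
  1. access pig: MISS. Cache: [pig(c=1)]
  2. access eel: MISS. Cache: [pig(c=1) eel(c=1)]
  3. access lemon: MISS, evict pig(c=1). Cache: [eel(c=1) lemon(c=1)]
  4. access ram: MISS, evict eel(c=1). Cache: [lemon(c=1) ram(c=1)]
  5. access ram: HIT, count now 2. Cache: [lemon(c=1) ram(c=2)]
  6. access kiwi: MISS, evict lemon(c=1). Cache: [kiwi(c=1) ram(c=2)]
  7. access pig: MISS, evict kiwi(c=1). Cache: [pig(c=1) ram(c=2)]
  8. access pig: HIT, count now 2. Cache: [ram(c=2) pig(c=2)]
  9. access lemon: MISS, evict ram(c=2). Cache: [lemon(c=1) pig(c=2)]
  10. access ant: MISS, evict lemon(c=1). Cache: [ant(c=1) pig(c=2)]
  11. access pig: HIT, count now 3. Cache: [ant(c=1) pig(c=3)]
  12. access ant: HIT, count now 2. Cache: [ant(c=2) pig(c=3)]
  13. access lemon: MISS, evict ant(c=2). Cache: [lemon(c=1) pig(c=3)]
  14. access lemon: HIT, count now 2. Cache: [lemon(c=2) pig(c=3)]
  15. access eel: MISS, evict lemon(c=2). Cache: [eel(c=1) pig(c=3)]
  16. access kiwi: MISS, evict eel(c=1). Cache: [kiwi(c=1) pig(c=3)]
  17. access lemon: MISS, evict kiwi(c=1). Cache: [lemon(c=1) pig(c=3)]
  18. access kiwi: MISS, evict lemon(c=1). Cache: [kiwi(c=1) pig(c=3)]
  19. access kiwi: HIT, count now 2. Cache: [kiwi(c=2) pig(c=3)]
  20. access lemon: MISS, evict kiwi(c=2). Cache: [lemon(c=1) pig(c=3)]
  21. access lemon: HIT, count now 2. Cache: [lemon(c=2) pig(c=3)]
  22. access pig: HIT, count now 4. Cache: [lemon(c=2) pig(c=4)]
Total: 8 hits, 14 misses, 12 evictions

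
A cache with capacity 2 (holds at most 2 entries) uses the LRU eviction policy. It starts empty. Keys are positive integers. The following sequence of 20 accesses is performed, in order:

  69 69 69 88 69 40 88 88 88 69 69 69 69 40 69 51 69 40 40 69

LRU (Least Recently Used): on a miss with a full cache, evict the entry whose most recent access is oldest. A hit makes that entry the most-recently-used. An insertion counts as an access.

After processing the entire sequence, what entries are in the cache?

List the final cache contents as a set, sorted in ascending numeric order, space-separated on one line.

LRU simulation (capacity=2):
  1. access 69: MISS. Cache (LRU->MRU): [69]
  2. access 69: HIT. Cache (LRU->MRU): [69]
  3. access 69: HIT. Cache (LRU->MRU): [69]
  4. access 88: MISS. Cache (LRU->MRU): [69 88]
  5. access 69: HIT. Cache (LRU->MRU): [88 69]
  6. access 40: MISS, evict 88. Cache (LRU->MRU): [69 40]
  7. access 88: MISS, evict 69. Cache (LRU->MRU): [40 88]
  8. access 88: HIT. Cache (LRU->MRU): [40 88]
  9. access 88: HIT. Cache (LRU->MRU): [40 88]
  10. access 69: MISS, evict 40. Cache (LRU->MRU): [88 69]
  11. access 69: HIT. Cache (LRU->MRU): [88 69]
  12. access 69: HIT. Cache (LRU->MRU): [88 69]
  13. access 69: HIT. Cache (LRU->MRU): [88 69]
  14. access 40: MISS, evict 88. Cache (LRU->MRU): [69 40]
  15. access 69: HIT. Cache (LRU->MRU): [40 69]
  16. access 51: MISS, evict 40. Cache (LRU->MRU): [69 51]
  17. access 69: HIT. Cache (LRU->MRU): [51 69]
  18. access 40: MISS, evict 51. Cache (LRU->MRU): [69 40]
  19. access 40: HIT. Cache (LRU->MRU): [69 40]
  20. access 69: HIT. Cache (LRU->MRU): [40 69]
Total: 12 hits, 8 misses, 6 evictions

Answer: 40 69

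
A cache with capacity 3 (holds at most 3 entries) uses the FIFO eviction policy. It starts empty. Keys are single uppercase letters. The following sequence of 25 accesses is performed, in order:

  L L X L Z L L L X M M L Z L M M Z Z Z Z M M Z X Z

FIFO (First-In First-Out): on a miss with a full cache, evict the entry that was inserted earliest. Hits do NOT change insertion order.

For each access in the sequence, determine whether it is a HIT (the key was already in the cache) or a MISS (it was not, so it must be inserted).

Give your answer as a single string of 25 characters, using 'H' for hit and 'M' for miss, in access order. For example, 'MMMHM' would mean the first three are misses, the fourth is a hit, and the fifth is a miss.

FIFO simulation (capacity=3):
  1. access L: MISS. Cache (old->new): [L]
  2. access L: HIT. Cache (old->new): [L]
  3. access X: MISS. Cache (old->new): [L X]
  4. access L: HIT. Cache (old->new): [L X]
  5. access Z: MISS. Cache (old->new): [L X Z]
  6. access L: HIT. Cache (old->new): [L X Z]
  7. access L: HIT. Cache (old->new): [L X Z]
  8. access L: HIT. Cache (old->new): [L X Z]
  9. access X: HIT. Cache (old->new): [L X Z]
  10. access M: MISS, evict L. Cache (old->new): [X Z M]
  11. access M: HIT. Cache (old->new): [X Z M]
  12. access L: MISS, evict X. Cache (old->new): [Z M L]
  13. access Z: HIT. Cache (old->new): [Z M L]
  14. access L: HIT. Cache (old->new): [Z M L]
  15. access M: HIT. Cache (old->new): [Z M L]
  16. access M: HIT. Cache (old->new): [Z M L]
  17. access Z: HIT. Cache (old->new): [Z M L]
  18. access Z: HIT. Cache (old->new): [Z M L]
  19. access Z: HIT. Cache (old->new): [Z M L]
  20. access Z: HIT. Cache (old->new): [Z M L]
  21. access M: HIT. Cache (old->new): [Z M L]
  22. access M: HIT. Cache (old->new): [Z M L]
  23. access Z: HIT. Cache (old->new): [Z M L]
  24. access X: MISS, evict Z. Cache (old->new): [M L X]
  25. access Z: MISS, evict M. Cache (old->new): [L X Z]
Total: 18 hits, 7 misses, 4 evictions

Answer: MHMHMHHHHMHMHHHHHHHHHHHMM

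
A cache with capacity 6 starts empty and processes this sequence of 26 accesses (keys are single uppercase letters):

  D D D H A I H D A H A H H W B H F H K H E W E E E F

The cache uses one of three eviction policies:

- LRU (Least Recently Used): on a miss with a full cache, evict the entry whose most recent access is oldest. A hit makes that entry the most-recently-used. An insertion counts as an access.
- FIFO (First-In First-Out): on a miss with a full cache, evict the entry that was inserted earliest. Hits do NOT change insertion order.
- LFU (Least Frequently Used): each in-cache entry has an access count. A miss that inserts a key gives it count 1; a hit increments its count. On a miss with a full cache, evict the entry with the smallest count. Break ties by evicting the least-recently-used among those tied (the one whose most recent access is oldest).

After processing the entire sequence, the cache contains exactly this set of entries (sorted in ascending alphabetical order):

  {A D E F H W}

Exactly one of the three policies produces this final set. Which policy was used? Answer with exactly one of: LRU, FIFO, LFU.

Answer: LFU

Derivation:
Simulating under each policy and comparing final sets:
  LRU: final set = {B E F H K W} -> differs
  FIFO: final set = {B E F H K W} -> differs
  LFU: final set = {A D E F H W} -> MATCHES target
Only LFU produces the target set.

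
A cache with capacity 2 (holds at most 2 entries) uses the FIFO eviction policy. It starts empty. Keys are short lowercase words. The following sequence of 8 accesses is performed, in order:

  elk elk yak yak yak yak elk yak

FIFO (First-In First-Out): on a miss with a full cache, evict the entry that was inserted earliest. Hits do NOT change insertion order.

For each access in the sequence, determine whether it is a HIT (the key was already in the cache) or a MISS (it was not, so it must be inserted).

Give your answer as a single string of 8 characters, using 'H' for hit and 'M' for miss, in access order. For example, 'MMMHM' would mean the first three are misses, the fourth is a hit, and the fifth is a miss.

FIFO simulation (capacity=2):
  1. access elk: MISS. Cache (old->new): [elk]
  2. access elk: HIT. Cache (old->new): [elk]
  3. access yak: MISS. Cache (old->new): [elk yak]
  4. access yak: HIT. Cache (old->new): [elk yak]
  5. access yak: HIT. Cache (old->new): [elk yak]
  6. access yak: HIT. Cache (old->new): [elk yak]
  7. access elk: HIT. Cache (old->new): [elk yak]
  8. access yak: HIT. Cache (old->new): [elk yak]
Total: 6 hits, 2 misses, 0 evictions

Answer: MHMHHHHH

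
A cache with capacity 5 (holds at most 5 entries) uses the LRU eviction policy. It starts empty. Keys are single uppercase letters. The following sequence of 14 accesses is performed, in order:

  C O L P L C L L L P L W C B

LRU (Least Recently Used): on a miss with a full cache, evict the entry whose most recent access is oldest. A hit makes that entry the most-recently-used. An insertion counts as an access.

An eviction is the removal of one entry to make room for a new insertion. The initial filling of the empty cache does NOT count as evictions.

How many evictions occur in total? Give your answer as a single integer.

LRU simulation (capacity=5):
  1. access C: MISS. Cache (LRU->MRU): [C]
  2. access O: MISS. Cache (LRU->MRU): [C O]
  3. access L: MISS. Cache (LRU->MRU): [C O L]
  4. access P: MISS. Cache (LRU->MRU): [C O L P]
  5. access L: HIT. Cache (LRU->MRU): [C O P L]
  6. access C: HIT. Cache (LRU->MRU): [O P L C]
  7. access L: HIT. Cache (LRU->MRU): [O P C L]
  8. access L: HIT. Cache (LRU->MRU): [O P C L]
  9. access L: HIT. Cache (LRU->MRU): [O P C L]
  10. access P: HIT. Cache (LRU->MRU): [O C L P]
  11. access L: HIT. Cache (LRU->MRU): [O C P L]
  12. access W: MISS. Cache (LRU->MRU): [O C P L W]
  13. access C: HIT. Cache (LRU->MRU): [O P L W C]
  14. access B: MISS, evict O. Cache (LRU->MRU): [P L W C B]
Total: 8 hits, 6 misses, 1 evictions

Answer: 1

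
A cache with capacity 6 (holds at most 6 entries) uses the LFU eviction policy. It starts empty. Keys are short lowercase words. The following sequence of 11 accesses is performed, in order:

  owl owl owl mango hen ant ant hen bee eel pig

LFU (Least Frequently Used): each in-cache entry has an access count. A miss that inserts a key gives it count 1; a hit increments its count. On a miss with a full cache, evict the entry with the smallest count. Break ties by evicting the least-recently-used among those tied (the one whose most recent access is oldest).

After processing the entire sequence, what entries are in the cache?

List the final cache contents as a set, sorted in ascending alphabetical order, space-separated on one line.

LFU simulation (capacity=6):
  1. access owl: MISS. Cache: [owl(c=1)]
  2. access owl: HIT, count now 2. Cache: [owl(c=2)]
  3. access owl: HIT, count now 3. Cache: [owl(c=3)]
  4. access mango: MISS. Cache: [mango(c=1) owl(c=3)]
  5. access hen: MISS. Cache: [mango(c=1) hen(c=1) owl(c=3)]
  6. access ant: MISS. Cache: [mango(c=1) hen(c=1) ant(c=1) owl(c=3)]
  7. access ant: HIT, count now 2. Cache: [mango(c=1) hen(c=1) ant(c=2) owl(c=3)]
  8. access hen: HIT, count now 2. Cache: [mango(c=1) ant(c=2) hen(c=2) owl(c=3)]
  9. access bee: MISS. Cache: [mango(c=1) bee(c=1) ant(c=2) hen(c=2) owl(c=3)]
  10. access eel: MISS. Cache: [mango(c=1) bee(c=1) eel(c=1) ant(c=2) hen(c=2) owl(c=3)]
  11. access pig: MISS, evict mango(c=1). Cache: [bee(c=1) eel(c=1) pig(c=1) ant(c=2) hen(c=2) owl(c=3)]
Total: 4 hits, 7 misses, 1 evictions

Answer: ant bee eel hen owl pig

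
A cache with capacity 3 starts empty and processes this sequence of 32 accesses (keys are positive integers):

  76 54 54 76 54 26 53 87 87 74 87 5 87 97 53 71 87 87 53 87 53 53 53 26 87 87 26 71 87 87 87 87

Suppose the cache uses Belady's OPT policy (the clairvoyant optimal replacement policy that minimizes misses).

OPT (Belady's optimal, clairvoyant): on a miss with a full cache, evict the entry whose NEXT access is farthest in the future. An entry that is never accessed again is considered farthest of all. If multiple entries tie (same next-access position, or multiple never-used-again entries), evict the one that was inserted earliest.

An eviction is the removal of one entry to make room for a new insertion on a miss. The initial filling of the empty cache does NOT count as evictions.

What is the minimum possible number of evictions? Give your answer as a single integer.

OPT (Belady) simulation (capacity=3):
  1. access 76: MISS. Cache: [76]
  2. access 54: MISS. Cache: [76 54]
  3. access 54: HIT. Next use of 54: step 5. Cache: [76 54]
  4. access 76: HIT. Next use of 76: never. Cache: [76 54]
  5. access 54: HIT. Next use of 54: never. Cache: [76 54]
  6. access 26: MISS. Cache: [76 54 26]
  7. access 53: MISS, evict 76 (next use: never). Cache: [54 26 53]
  8. access 87: MISS, evict 54 (next use: never). Cache: [26 53 87]
  9. access 87: HIT. Next use of 87: step 11. Cache: [26 53 87]
  10. access 74: MISS, evict 26 (next use: step 24). Cache: [53 87 74]
  11. access 87: HIT. Next use of 87: step 13. Cache: [53 87 74]
  12. access 5: MISS, evict 74 (next use: never). Cache: [53 87 5]
  13. access 87: HIT. Next use of 87: step 17. Cache: [53 87 5]
  14. access 97: MISS, evict 5 (next use: never). Cache: [53 87 97]
  15. access 53: HIT. Next use of 53: step 19. Cache: [53 87 97]
  16. access 71: MISS, evict 97 (next use: never). Cache: [53 87 71]
  17. access 87: HIT. Next use of 87: step 18. Cache: [53 87 71]
  18. access 87: HIT. Next use of 87: step 20. Cache: [53 87 71]
  19. access 53: HIT. Next use of 53: step 21. Cache: [53 87 71]
  20. access 87: HIT. Next use of 87: step 25. Cache: [53 87 71]
  21. access 53: HIT. Next use of 53: step 22. Cache: [53 87 71]
  22. access 53: HIT. Next use of 53: step 23. Cache: [53 87 71]
  23. access 53: HIT. Next use of 53: never. Cache: [53 87 71]
  24. access 26: MISS, evict 53 (next use: never). Cache: [87 71 26]
  25. access 87: HIT. Next use of 87: step 26. Cache: [87 71 26]
  26. access 87: HIT. Next use of 87: step 29. Cache: [87 71 26]
  27. access 26: HIT. Next use of 26: never. Cache: [87 71 26]
  28. access 71: HIT. Next use of 71: never. Cache: [87 71 26]
  29. access 87: HIT. Next use of 87: step 30. Cache: [87 71 26]
  30. access 87: HIT. Next use of 87: step 31. Cache: [87 71 26]
  31. access 87: HIT. Next use of 87: step 32. Cache: [87 71 26]
  32. access 87: HIT. Next use of 87: never. Cache: [87 71 26]
Total: 22 hits, 10 misses, 7 evictions

Answer: 7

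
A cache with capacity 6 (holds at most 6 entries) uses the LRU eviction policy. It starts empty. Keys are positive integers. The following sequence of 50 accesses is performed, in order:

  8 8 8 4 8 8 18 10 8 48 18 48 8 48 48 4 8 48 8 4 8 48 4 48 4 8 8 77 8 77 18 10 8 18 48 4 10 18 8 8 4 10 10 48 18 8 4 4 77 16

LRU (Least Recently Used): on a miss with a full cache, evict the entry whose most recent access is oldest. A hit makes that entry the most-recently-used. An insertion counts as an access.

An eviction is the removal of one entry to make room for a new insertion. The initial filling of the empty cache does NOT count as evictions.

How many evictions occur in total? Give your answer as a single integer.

Answer: 1

Derivation:
LRU simulation (capacity=6):
  1. access 8: MISS. Cache (LRU->MRU): [8]
  2. access 8: HIT. Cache (LRU->MRU): [8]
  3. access 8: HIT. Cache (LRU->MRU): [8]
  4. access 4: MISS. Cache (LRU->MRU): [8 4]
  5. access 8: HIT. Cache (LRU->MRU): [4 8]
  6. access 8: HIT. Cache (LRU->MRU): [4 8]
  7. access 18: MISS. Cache (LRU->MRU): [4 8 18]
  8. access 10: MISS. Cache (LRU->MRU): [4 8 18 10]
  9. access 8: HIT. Cache (LRU->MRU): [4 18 10 8]
  10. access 48: MISS. Cache (LRU->MRU): [4 18 10 8 48]
  11. access 18: HIT. Cache (LRU->MRU): [4 10 8 48 18]
  12. access 48: HIT. Cache (LRU->MRU): [4 10 8 18 48]
  13. access 8: HIT. Cache (LRU->MRU): [4 10 18 48 8]
  14. access 48: HIT. Cache (LRU->MRU): [4 10 18 8 48]
  15. access 48: HIT. Cache (LRU->MRU): [4 10 18 8 48]
  16. access 4: HIT. Cache (LRU->MRU): [10 18 8 48 4]
  17. access 8: HIT. Cache (LRU->MRU): [10 18 48 4 8]
  18. access 48: HIT. Cache (LRU->MRU): [10 18 4 8 48]
  19. access 8: HIT. Cache (LRU->MRU): [10 18 4 48 8]
  20. access 4: HIT. Cache (LRU->MRU): [10 18 48 8 4]
  21. access 8: HIT. Cache (LRU->MRU): [10 18 48 4 8]
  22. access 48: HIT. Cache (LRU->MRU): [10 18 4 8 48]
  23. access 4: HIT. Cache (LRU->MRU): [10 18 8 48 4]
  24. access 48: HIT. Cache (LRU->MRU): [10 18 8 4 48]
  25. access 4: HIT. Cache (LRU->MRU): [10 18 8 48 4]
  26. access 8: HIT. Cache (LRU->MRU): [10 18 48 4 8]
  27. access 8: HIT. Cache (LRU->MRU): [10 18 48 4 8]
  28. access 77: MISS. Cache (LRU->MRU): [10 18 48 4 8 77]
  29. access 8: HIT. Cache (LRU->MRU): [10 18 48 4 77 8]
  30. access 77: HIT. Cache (LRU->MRU): [10 18 48 4 8 77]
  31. access 18: HIT. Cache (LRU->MRU): [10 48 4 8 77 18]
  32. access 10: HIT. Cache (LRU->MRU): [48 4 8 77 18 10]
  33. access 8: HIT. Cache (LRU->MRU): [48 4 77 18 10 8]
  34. access 18: HIT. Cache (LRU->MRU): [48 4 77 10 8 18]
  35. access 48: HIT. Cache (LRU->MRU): [4 77 10 8 18 48]
  36. access 4: HIT. Cache (LRU->MRU): [77 10 8 18 48 4]
  37. access 10: HIT. Cache (LRU->MRU): [77 8 18 48 4 10]
  38. access 18: HIT. Cache (LRU->MRU): [77 8 48 4 10 18]
  39. access 8: HIT. Cache (LRU->MRU): [77 48 4 10 18 8]
  40. access 8: HIT. Cache (LRU->MRU): [77 48 4 10 18 8]
  41. access 4: HIT. Cache (LRU->MRU): [77 48 10 18 8 4]
  42. access 10: HIT. Cache (LRU->MRU): [77 48 18 8 4 10]
  43. access 10: HIT. Cache (LRU->MRU): [77 48 18 8 4 10]
  44. access 48: HIT. Cache (LRU->MRU): [77 18 8 4 10 48]
  45. access 18: HIT. Cache (LRU->MRU): [77 8 4 10 48 18]
  46. access 8: HIT. Cache (LRU->MRU): [77 4 10 48 18 8]
  47. access 4: HIT. Cache (LRU->MRU): [77 10 48 18 8 4]
  48. access 4: HIT. Cache (LRU->MRU): [77 10 48 18 8 4]
  49. access 77: HIT. Cache (LRU->MRU): [10 48 18 8 4 77]
  50. access 16: MISS, evict 10. Cache (LRU->MRU): [48 18 8 4 77 16]
Total: 43 hits, 7 misses, 1 evictions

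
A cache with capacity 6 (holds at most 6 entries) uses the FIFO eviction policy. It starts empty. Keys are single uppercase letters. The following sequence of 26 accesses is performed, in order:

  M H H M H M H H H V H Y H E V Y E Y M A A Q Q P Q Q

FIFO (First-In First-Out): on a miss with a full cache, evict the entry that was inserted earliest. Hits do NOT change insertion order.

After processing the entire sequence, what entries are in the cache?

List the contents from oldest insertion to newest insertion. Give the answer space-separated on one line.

FIFO simulation (capacity=6):
  1. access M: MISS. Cache (old->new): [M]
  2. access H: MISS. Cache (old->new): [M H]
  3. access H: HIT. Cache (old->new): [M H]
  4. access M: HIT. Cache (old->new): [M H]
  5. access H: HIT. Cache (old->new): [M H]
  6. access M: HIT. Cache (old->new): [M H]
  7. access H: HIT. Cache (old->new): [M H]
  8. access H: HIT. Cache (old->new): [M H]
  9. access H: HIT. Cache (old->new): [M H]
  10. access V: MISS. Cache (old->new): [M H V]
  11. access H: HIT. Cache (old->new): [M H V]
  12. access Y: MISS. Cache (old->new): [M H V Y]
  13. access H: HIT. Cache (old->new): [M H V Y]
  14. access E: MISS. Cache (old->new): [M H V Y E]
  15. access V: HIT. Cache (old->new): [M H V Y E]
  16. access Y: HIT. Cache (old->new): [M H V Y E]
  17. access E: HIT. Cache (old->new): [M H V Y E]
  18. access Y: HIT. Cache (old->new): [M H V Y E]
  19. access M: HIT. Cache (old->new): [M H V Y E]
  20. access A: MISS. Cache (old->new): [M H V Y E A]
  21. access A: HIT. Cache (old->new): [M H V Y E A]
  22. access Q: MISS, evict M. Cache (old->new): [H V Y E A Q]
  23. access Q: HIT. Cache (old->new): [H V Y E A Q]
  24. access P: MISS, evict H. Cache (old->new): [V Y E A Q P]
  25. access Q: HIT. Cache (old->new): [V Y E A Q P]
  26. access Q: HIT. Cache (old->new): [V Y E A Q P]
Total: 18 hits, 8 misses, 2 evictions

Answer: V Y E A Q P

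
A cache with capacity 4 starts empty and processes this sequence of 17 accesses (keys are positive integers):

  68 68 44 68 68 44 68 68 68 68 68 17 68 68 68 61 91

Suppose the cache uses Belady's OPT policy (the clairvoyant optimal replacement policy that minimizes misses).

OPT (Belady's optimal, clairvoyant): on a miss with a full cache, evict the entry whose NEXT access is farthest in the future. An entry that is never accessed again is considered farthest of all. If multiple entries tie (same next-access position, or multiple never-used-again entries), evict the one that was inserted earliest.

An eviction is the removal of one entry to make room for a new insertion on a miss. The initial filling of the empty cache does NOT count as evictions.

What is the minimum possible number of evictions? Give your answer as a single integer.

OPT (Belady) simulation (capacity=4):
  1. access 68: MISS. Cache: [68]
  2. access 68: HIT. Next use of 68: step 4. Cache: [68]
  3. access 44: MISS. Cache: [68 44]
  4. access 68: HIT. Next use of 68: step 5. Cache: [68 44]
  5. access 68: HIT. Next use of 68: step 7. Cache: [68 44]
  6. access 44: HIT. Next use of 44: never. Cache: [68 44]
  7. access 68: HIT. Next use of 68: step 8. Cache: [68 44]
  8. access 68: HIT. Next use of 68: step 9. Cache: [68 44]
  9. access 68: HIT. Next use of 68: step 10. Cache: [68 44]
  10. access 68: HIT. Next use of 68: step 11. Cache: [68 44]
  11. access 68: HIT. Next use of 68: step 13. Cache: [68 44]
  12. access 17: MISS. Cache: [68 44 17]
  13. access 68: HIT. Next use of 68: step 14. Cache: [68 44 17]
  14. access 68: HIT. Next use of 68: step 15. Cache: [68 44 17]
  15. access 68: HIT. Next use of 68: never. Cache: [68 44 17]
  16. access 61: MISS. Cache: [68 44 17 61]
  17. access 91: MISS, evict 68 (next use: never). Cache: [44 17 61 91]
Total: 12 hits, 5 misses, 1 evictions

Answer: 1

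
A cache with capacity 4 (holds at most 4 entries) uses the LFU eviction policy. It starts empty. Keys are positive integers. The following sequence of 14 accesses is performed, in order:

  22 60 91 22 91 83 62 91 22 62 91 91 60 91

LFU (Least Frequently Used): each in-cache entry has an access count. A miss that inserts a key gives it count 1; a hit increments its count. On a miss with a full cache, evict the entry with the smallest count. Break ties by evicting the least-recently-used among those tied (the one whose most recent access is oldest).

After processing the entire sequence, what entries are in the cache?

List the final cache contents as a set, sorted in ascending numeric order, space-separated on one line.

LFU simulation (capacity=4):
  1. access 22: MISS. Cache: [22(c=1)]
  2. access 60: MISS. Cache: [22(c=1) 60(c=1)]
  3. access 91: MISS. Cache: [22(c=1) 60(c=1) 91(c=1)]
  4. access 22: HIT, count now 2. Cache: [60(c=1) 91(c=1) 22(c=2)]
  5. access 91: HIT, count now 2. Cache: [60(c=1) 22(c=2) 91(c=2)]
  6. access 83: MISS. Cache: [60(c=1) 83(c=1) 22(c=2) 91(c=2)]
  7. access 62: MISS, evict 60(c=1). Cache: [83(c=1) 62(c=1) 22(c=2) 91(c=2)]
  8. access 91: HIT, count now 3. Cache: [83(c=1) 62(c=1) 22(c=2) 91(c=3)]
  9. access 22: HIT, count now 3. Cache: [83(c=1) 62(c=1) 91(c=3) 22(c=3)]
  10. access 62: HIT, count now 2. Cache: [83(c=1) 62(c=2) 91(c=3) 22(c=3)]
  11. access 91: HIT, count now 4. Cache: [83(c=1) 62(c=2) 22(c=3) 91(c=4)]
  12. access 91: HIT, count now 5. Cache: [83(c=1) 62(c=2) 22(c=3) 91(c=5)]
  13. access 60: MISS, evict 83(c=1). Cache: [60(c=1) 62(c=2) 22(c=3) 91(c=5)]
  14. access 91: HIT, count now 6. Cache: [60(c=1) 62(c=2) 22(c=3) 91(c=6)]
Total: 8 hits, 6 misses, 2 evictions

Answer: 22 60 62 91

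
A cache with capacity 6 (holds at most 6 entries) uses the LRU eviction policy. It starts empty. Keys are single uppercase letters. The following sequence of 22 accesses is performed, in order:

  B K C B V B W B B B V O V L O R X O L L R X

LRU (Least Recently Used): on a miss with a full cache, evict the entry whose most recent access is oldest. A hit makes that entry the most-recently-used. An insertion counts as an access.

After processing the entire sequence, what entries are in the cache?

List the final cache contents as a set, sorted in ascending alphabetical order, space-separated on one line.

Answer: B L O R V X

Derivation:
LRU simulation (capacity=6):
  1. access B: MISS. Cache (LRU->MRU): [B]
  2. access K: MISS. Cache (LRU->MRU): [B K]
  3. access C: MISS. Cache (LRU->MRU): [B K C]
  4. access B: HIT. Cache (LRU->MRU): [K C B]
  5. access V: MISS. Cache (LRU->MRU): [K C B V]
  6. access B: HIT. Cache (LRU->MRU): [K C V B]
  7. access W: MISS. Cache (LRU->MRU): [K C V B W]
  8. access B: HIT. Cache (LRU->MRU): [K C V W B]
  9. access B: HIT. Cache (LRU->MRU): [K C V W B]
  10. access B: HIT. Cache (LRU->MRU): [K C V W B]
  11. access V: HIT. Cache (LRU->MRU): [K C W B V]
  12. access O: MISS. Cache (LRU->MRU): [K C W B V O]
  13. access V: HIT. Cache (LRU->MRU): [K C W B O V]
  14. access L: MISS, evict K. Cache (LRU->MRU): [C W B O V L]
  15. access O: HIT. Cache (LRU->MRU): [C W B V L O]
  16. access R: MISS, evict C. Cache (LRU->MRU): [W B V L O R]
  17. access X: MISS, evict W. Cache (LRU->MRU): [B V L O R X]
  18. access O: HIT. Cache (LRU->MRU): [B V L R X O]
  19. access L: HIT. Cache (LRU->MRU): [B V R X O L]
  20. access L: HIT. Cache (LRU->MRU): [B V R X O L]
  21. access R: HIT. Cache (LRU->MRU): [B V X O L R]
  22. access X: HIT. Cache (LRU->MRU): [B V O L R X]
Total: 13 hits, 9 misses, 3 evictions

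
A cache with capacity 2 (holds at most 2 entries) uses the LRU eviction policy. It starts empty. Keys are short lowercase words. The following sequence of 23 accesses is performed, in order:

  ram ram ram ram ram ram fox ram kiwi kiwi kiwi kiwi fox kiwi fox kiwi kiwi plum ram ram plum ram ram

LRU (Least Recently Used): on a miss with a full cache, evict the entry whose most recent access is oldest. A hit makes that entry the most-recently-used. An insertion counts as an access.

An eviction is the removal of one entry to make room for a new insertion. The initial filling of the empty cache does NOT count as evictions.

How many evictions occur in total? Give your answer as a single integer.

LRU simulation (capacity=2):
  1. access ram: MISS. Cache (LRU->MRU): [ram]
  2. access ram: HIT. Cache (LRU->MRU): [ram]
  3. access ram: HIT. Cache (LRU->MRU): [ram]
  4. access ram: HIT. Cache (LRU->MRU): [ram]
  5. access ram: HIT. Cache (LRU->MRU): [ram]
  6. access ram: HIT. Cache (LRU->MRU): [ram]
  7. access fox: MISS. Cache (LRU->MRU): [ram fox]
  8. access ram: HIT. Cache (LRU->MRU): [fox ram]
  9. access kiwi: MISS, evict fox. Cache (LRU->MRU): [ram kiwi]
  10. access kiwi: HIT. Cache (LRU->MRU): [ram kiwi]
  11. access kiwi: HIT. Cache (LRU->MRU): [ram kiwi]
  12. access kiwi: HIT. Cache (LRU->MRU): [ram kiwi]
  13. access fox: MISS, evict ram. Cache (LRU->MRU): [kiwi fox]
  14. access kiwi: HIT. Cache (LRU->MRU): [fox kiwi]
  15. access fox: HIT. Cache (LRU->MRU): [kiwi fox]
  16. access kiwi: HIT. Cache (LRU->MRU): [fox kiwi]
  17. access kiwi: HIT. Cache (LRU->MRU): [fox kiwi]
  18. access plum: MISS, evict fox. Cache (LRU->MRU): [kiwi plum]
  19. access ram: MISS, evict kiwi. Cache (LRU->MRU): [plum ram]
  20. access ram: HIT. Cache (LRU->MRU): [plum ram]
  21. access plum: HIT. Cache (LRU->MRU): [ram plum]
  22. access ram: HIT. Cache (LRU->MRU): [plum ram]
  23. access ram: HIT. Cache (LRU->MRU): [plum ram]
Total: 17 hits, 6 misses, 4 evictions

Answer: 4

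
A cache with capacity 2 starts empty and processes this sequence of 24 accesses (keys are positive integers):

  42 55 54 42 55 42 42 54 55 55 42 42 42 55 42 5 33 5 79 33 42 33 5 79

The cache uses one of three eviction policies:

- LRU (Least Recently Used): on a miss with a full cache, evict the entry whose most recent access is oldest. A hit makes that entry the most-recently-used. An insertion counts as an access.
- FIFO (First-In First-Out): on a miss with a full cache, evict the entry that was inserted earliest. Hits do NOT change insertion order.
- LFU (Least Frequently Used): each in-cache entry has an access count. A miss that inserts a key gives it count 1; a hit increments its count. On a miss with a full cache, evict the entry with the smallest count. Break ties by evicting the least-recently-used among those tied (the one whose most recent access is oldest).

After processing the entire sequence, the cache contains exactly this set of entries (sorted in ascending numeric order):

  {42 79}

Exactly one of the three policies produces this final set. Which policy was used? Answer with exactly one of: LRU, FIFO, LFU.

Answer: LFU

Derivation:
Simulating under each policy and comparing final sets:
  LRU: final set = {5 79} -> differs
  FIFO: final set = {5 79} -> differs
  LFU: final set = {42 79} -> MATCHES target
Only LFU produces the target set.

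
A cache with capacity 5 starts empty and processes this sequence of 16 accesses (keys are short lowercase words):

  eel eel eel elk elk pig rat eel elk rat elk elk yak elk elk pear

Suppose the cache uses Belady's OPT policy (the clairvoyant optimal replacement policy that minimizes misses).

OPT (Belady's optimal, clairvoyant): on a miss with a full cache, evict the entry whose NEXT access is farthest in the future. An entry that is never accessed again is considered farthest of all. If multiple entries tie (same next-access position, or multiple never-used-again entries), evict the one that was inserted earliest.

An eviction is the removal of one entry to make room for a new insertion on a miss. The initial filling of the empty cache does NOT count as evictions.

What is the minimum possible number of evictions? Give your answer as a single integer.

OPT (Belady) simulation (capacity=5):
  1. access eel: MISS. Cache: [eel]
  2. access eel: HIT. Next use of eel: step 3. Cache: [eel]
  3. access eel: HIT. Next use of eel: step 8. Cache: [eel]
  4. access elk: MISS. Cache: [eel elk]
  5. access elk: HIT. Next use of elk: step 9. Cache: [eel elk]
  6. access pig: MISS. Cache: [eel elk pig]
  7. access rat: MISS. Cache: [eel elk pig rat]
  8. access eel: HIT. Next use of eel: never. Cache: [eel elk pig rat]
  9. access elk: HIT. Next use of elk: step 11. Cache: [eel elk pig rat]
  10. access rat: HIT. Next use of rat: never. Cache: [eel elk pig rat]
  11. access elk: HIT. Next use of elk: step 12. Cache: [eel elk pig rat]
  12. access elk: HIT. Next use of elk: step 14. Cache: [eel elk pig rat]
  13. access yak: MISS. Cache: [eel elk pig rat yak]
  14. access elk: HIT. Next use of elk: step 15. Cache: [eel elk pig rat yak]
  15. access elk: HIT. Next use of elk: never. Cache: [eel elk pig rat yak]
  16. access pear: MISS, evict eel (next use: never). Cache: [elk pig rat yak pear]
Total: 10 hits, 6 misses, 1 evictions

Answer: 1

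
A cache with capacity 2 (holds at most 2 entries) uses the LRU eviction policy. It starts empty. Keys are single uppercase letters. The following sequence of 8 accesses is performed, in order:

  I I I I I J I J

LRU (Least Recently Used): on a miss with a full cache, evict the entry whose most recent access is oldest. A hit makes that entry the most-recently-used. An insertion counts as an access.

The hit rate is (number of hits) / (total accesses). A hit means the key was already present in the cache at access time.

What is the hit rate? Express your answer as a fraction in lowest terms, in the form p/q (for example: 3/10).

Answer: 3/4

Derivation:
LRU simulation (capacity=2):
  1. access I: MISS. Cache (LRU->MRU): [I]
  2. access I: HIT. Cache (LRU->MRU): [I]
  3. access I: HIT. Cache (LRU->MRU): [I]
  4. access I: HIT. Cache (LRU->MRU): [I]
  5. access I: HIT. Cache (LRU->MRU): [I]
  6. access J: MISS. Cache (LRU->MRU): [I J]
  7. access I: HIT. Cache (LRU->MRU): [J I]
  8. access J: HIT. Cache (LRU->MRU): [I J]
Total: 6 hits, 2 misses, 0 evictions

Hit rate = 6/8 = 3/4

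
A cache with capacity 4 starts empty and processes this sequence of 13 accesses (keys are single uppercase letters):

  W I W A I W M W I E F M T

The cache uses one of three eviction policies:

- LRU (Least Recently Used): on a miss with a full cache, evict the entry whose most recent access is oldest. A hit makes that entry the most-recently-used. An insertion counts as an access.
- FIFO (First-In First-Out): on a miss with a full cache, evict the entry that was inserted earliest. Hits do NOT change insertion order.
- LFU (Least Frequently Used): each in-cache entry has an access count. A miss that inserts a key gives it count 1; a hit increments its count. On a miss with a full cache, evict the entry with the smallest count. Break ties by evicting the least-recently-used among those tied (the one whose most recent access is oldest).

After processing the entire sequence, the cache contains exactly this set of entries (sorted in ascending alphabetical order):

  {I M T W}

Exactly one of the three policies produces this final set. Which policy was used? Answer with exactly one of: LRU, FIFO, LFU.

Simulating under each policy and comparing final sets:
  LRU: final set = {E F M T} -> differs
  FIFO: final set = {E F M T} -> differs
  LFU: final set = {I M T W} -> MATCHES target
Only LFU produces the target set.

Answer: LFU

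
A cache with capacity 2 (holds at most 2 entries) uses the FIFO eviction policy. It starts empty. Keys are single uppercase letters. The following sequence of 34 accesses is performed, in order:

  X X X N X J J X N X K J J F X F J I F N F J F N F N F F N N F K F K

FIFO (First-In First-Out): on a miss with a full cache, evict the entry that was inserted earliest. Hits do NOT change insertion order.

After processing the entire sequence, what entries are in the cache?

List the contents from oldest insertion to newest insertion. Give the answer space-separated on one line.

Answer: K F

Derivation:
FIFO simulation (capacity=2):
  1. access X: MISS. Cache (old->new): [X]
  2. access X: HIT. Cache (old->new): [X]
  3. access X: HIT. Cache (old->new): [X]
  4. access N: MISS. Cache (old->new): [X N]
  5. access X: HIT. Cache (old->new): [X N]
  6. access J: MISS, evict X. Cache (old->new): [N J]
  7. access J: HIT. Cache (old->new): [N J]
  8. access X: MISS, evict N. Cache (old->new): [J X]
  9. access N: MISS, evict J. Cache (old->new): [X N]
  10. access X: HIT. Cache (old->new): [X N]
  11. access K: MISS, evict X. Cache (old->new): [N K]
  12. access J: MISS, evict N. Cache (old->new): [K J]
  13. access J: HIT. Cache (old->new): [K J]
  14. access F: MISS, evict K. Cache (old->new): [J F]
  15. access X: MISS, evict J. Cache (old->new): [F X]
  16. access F: HIT. Cache (old->new): [F X]
  17. access J: MISS, evict F. Cache (old->new): [X J]
  18. access I: MISS, evict X. Cache (old->new): [J I]
  19. access F: MISS, evict J. Cache (old->new): [I F]
  20. access N: MISS, evict I. Cache (old->new): [F N]
  21. access F: HIT. Cache (old->new): [F N]
  22. access J: MISS, evict F. Cache (old->new): [N J]
  23. access F: MISS, evict N. Cache (old->new): [J F]
  24. access N: MISS, evict J. Cache (old->new): [F N]
  25. access F: HIT. Cache (old->new): [F N]
  26. access N: HIT. Cache (old->new): [F N]
  27. access F: HIT. Cache (old->new): [F N]
  28. access F: HIT. Cache (old->new): [F N]
  29. access N: HIT. Cache (old->new): [F N]
  30. access N: HIT. Cache (old->new): [F N]
  31. access F: HIT. Cache (old->new): [F N]
  32. access K: MISS, evict F. Cache (old->new): [N K]
  33. access F: MISS, evict N. Cache (old->new): [K F]
  34. access K: HIT. Cache (old->new): [K F]
Total: 16 hits, 18 misses, 16 evictions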